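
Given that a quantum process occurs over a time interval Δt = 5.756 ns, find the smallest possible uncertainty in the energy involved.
57.176 neV

Using the energy-time uncertainty principle:
ΔEΔt ≥ ℏ/2

The minimum uncertainty in energy is:
ΔE_min = ℏ/(2Δt)
ΔE_min = (1.055e-34 J·s) / (2 × 5.756e-09 s)
ΔE_min = 9.161e-27 J = 57.176 neV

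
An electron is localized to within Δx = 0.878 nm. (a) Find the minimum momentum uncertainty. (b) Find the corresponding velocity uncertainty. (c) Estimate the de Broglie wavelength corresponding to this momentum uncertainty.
(a) Δp_min = 6.006 × 10^-26 kg·m/s
(b) Δv_min = 65.927 km/s
(c) λ_dB = 11.033 nm

Step-by-step:

(a) From the uncertainty principle:
Δp_min = ℏ/(2Δx) = (1.055e-34 J·s)/(2 × 8.780e-10 m) = 6.006e-26 kg·m/s

(b) The velocity uncertainty:
Δv = Δp/m = (6.006e-26 kg·m/s)/(9.109e-31 kg) = 6.593e+04 m/s = 65.927 km/s

(c) The de Broglie wavelength for this momentum:
λ = h/p = (6.626e-34 J·s)/(6.006e-26 kg·m/s) = 1.103e-08 m = 11.033 nm

Note: The de Broglie wavelength is comparable to the localization size, as expected from wave-particle duality.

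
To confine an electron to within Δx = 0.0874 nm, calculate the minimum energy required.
1.247 eV

Localizing a particle requires giving it sufficient momentum uncertainty:

1. From uncertainty principle: Δp ≥ ℏ/(2Δx)
   Δp_min = (1.055e-34 J·s) / (2 × 8.740e-11 m)
   Δp_min = 6.033e-25 kg·m/s

2. This momentum uncertainty corresponds to kinetic energy:
   KE ≈ (Δp)²/(2m) = (6.033e-25)²/(2 × 9.109e-31 kg)
   KE = 1.998e-19 J = 1.247 eV

Tighter localization requires more energy.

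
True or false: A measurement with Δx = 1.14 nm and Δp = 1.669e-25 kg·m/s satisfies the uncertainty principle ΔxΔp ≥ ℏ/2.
Yes, it satisfies the uncertainty principle.

Calculate the product ΔxΔp:
ΔxΔp = (1.140e-09 m) × (1.669e-25 kg·m/s)
ΔxΔp = 1.903e-34 J·s

Compare to the minimum allowed value ℏ/2:
ℏ/2 = 5.273e-35 J·s

Since ΔxΔp = 1.903e-34 J·s ≥ 5.273e-35 J·s = ℏ/2,
the measurement satisfies the uncertainty principle.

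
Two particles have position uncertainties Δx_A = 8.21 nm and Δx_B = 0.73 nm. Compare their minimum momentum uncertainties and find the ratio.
Particle B has the larger minimum momentum uncertainty, by a factor of 11.25.

For each particle, the minimum momentum uncertainty is Δp_min = ℏ/(2Δx):

Particle A: Δp_A = ℏ/(2×8.210e-09 m) = 6.422e-27 kg·m/s
Particle B: Δp_B = ℏ/(2×7.300e-10 m) = 7.223e-26 kg·m/s

Ratio: Δp_B/Δp_A = 11.25

Since Δp_min ∝ 1/Δx, the particle with smaller position uncertainty (B) has larger momentum uncertainty.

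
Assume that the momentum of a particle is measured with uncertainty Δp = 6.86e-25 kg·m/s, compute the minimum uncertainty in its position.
76.864 pm

Using the Heisenberg uncertainty principle:
ΔxΔp ≥ ℏ/2

The minimum uncertainty in position is:
Δx_min = ℏ/(2Δp)
Δx_min = (1.055e-34 J·s) / (2 × 6.860e-25 kg·m/s)
Δx_min = 7.686e-11 m = 76.864 pm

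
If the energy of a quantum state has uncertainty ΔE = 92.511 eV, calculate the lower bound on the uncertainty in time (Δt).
3.557 as

Using the energy-time uncertainty principle:
ΔEΔt ≥ ℏ/2

The minimum uncertainty in time is:
Δt_min = ℏ/(2ΔE)
Δt_min = (1.055e-34 J·s) / (2 × 1.482e-17 J)
Δt_min = 3.557e-18 s = 3.557 as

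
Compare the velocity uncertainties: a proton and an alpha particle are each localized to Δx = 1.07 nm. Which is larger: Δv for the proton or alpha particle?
The proton has the larger minimum velocity uncertainty, by a ratio of 4.0.

For both particles, Δp_min = ℏ/(2Δx) = 4.928e-26 kg·m/s (same for both).

The velocity uncertainty is Δv = Δp/m:
- proton: Δv = 4.928e-26 / 1.673e-27 = 2.946e+01 m/s = 29.462 m/s
- alpha particle: Δv = 4.928e-26 / 6.645e-27 = 7.416e+00 m/s = 7.416 m/s

Ratio: 2.946e+01 / 7.416e+00 = 4.0

The lighter particle has larger velocity uncertainty because Δv ∝ 1/m.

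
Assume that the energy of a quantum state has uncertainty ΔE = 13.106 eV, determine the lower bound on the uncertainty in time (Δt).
25.111 as

Using the energy-time uncertainty principle:
ΔEΔt ≥ ℏ/2

The minimum uncertainty in time is:
Δt_min = ℏ/(2ΔE)
Δt_min = (1.055e-34 J·s) / (2 × 2.100e-18 J)
Δt_min = 2.511e-17 s = 25.111 as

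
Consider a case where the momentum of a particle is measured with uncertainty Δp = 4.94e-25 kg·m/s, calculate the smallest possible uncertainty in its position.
106.738 pm

Using the Heisenberg uncertainty principle:
ΔxΔp ≥ ℏ/2

The minimum uncertainty in position is:
Δx_min = ℏ/(2Δp)
Δx_min = (1.055e-34 J·s) / (2 × 4.940e-25 kg·m/s)
Δx_min = 1.067e-10 m = 106.738 pm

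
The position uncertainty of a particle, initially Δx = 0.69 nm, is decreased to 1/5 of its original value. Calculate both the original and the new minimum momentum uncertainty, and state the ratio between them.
Original Δp_min = 7.642 × 10^-26 kg·m/s; new Δp'_min = 3.821 × 10^-25 kg·m/s; ratio Δp'_min/Δp_min = 5.

From the uncertainty principle ΔxΔp ≥ ℏ/2, the minimum momentum uncertainty is Δp_min = ℏ/(2Δx).

Original (Δx = 0.69 nm = 6.900e-10 m):
Δp_min = (1.055e-34 J·s)/(2 × 6.900e-10 m) = 7.642e-26 kg·m/s

When Δx → (1/5)Δx:
Δp'_min = ℏ/(2 × (1/5)Δx) = 5 × ℏ/(2Δx) = 5 × Δp_min
Δp'_min = 5 × 7.642e-26 kg·m/s = 3.821e-25 kg·m/s

Since Δp_min ∝ 1/Δx, when Δx is decreased to 1/5 of its original value, Δp_min increases to 5 times its original value.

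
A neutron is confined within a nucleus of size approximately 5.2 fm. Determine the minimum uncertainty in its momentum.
1.014 × 10^-20 kg·m/s

Using the Heisenberg uncertainty principle:
ΔxΔp ≥ ℏ/2

With Δx ≈ L = 5.200e-15 m (the confinement size):
Δp_min = ℏ/(2Δx)
Δp_min = (1.055e-34 J·s) / (2 × 5.200e-15 m)
Δp_min = 1.014e-20 kg·m/s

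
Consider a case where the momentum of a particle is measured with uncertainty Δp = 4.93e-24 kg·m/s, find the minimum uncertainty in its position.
10.695 pm

Using the Heisenberg uncertainty principle:
ΔxΔp ≥ ℏ/2

The minimum uncertainty in position is:
Δx_min = ℏ/(2Δp)
Δx_min = (1.055e-34 J·s) / (2 × 4.930e-24 kg·m/s)
Δx_min = 1.070e-11 m = 10.695 pm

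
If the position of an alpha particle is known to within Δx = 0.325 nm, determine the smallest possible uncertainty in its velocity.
24.417 m/s

Using the Heisenberg uncertainty principle and Δp = mΔv:
ΔxΔp ≥ ℏ/2
Δx(mΔv) ≥ ℏ/2

The minimum uncertainty in velocity is:
Δv_min = ℏ/(2mΔx)
Δv_min = (1.055e-34 J·s) / (2 × 6.645e-27 kg × 3.250e-10 m)
Δv_min = 2.442e+01 m/s = 24.417 m/s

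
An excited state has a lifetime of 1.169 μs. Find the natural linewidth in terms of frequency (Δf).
68.073 kHz

Using the energy-time uncertainty principle and E = hf:
ΔEΔt ≥ ℏ/2
hΔf·Δt ≥ ℏ/2

The minimum frequency uncertainty is:
Δf = ℏ/(2hτ) = 1/(4πτ)
Δf = 1/(4π × 1.169e-06 s)
Δf = 6.807e+04 Hz = 68.073 kHz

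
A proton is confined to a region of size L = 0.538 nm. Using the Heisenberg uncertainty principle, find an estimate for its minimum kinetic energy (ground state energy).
17.922 μeV

Using the uncertainty principle to estimate ground state energy:

1. The position uncertainty is approximately the confinement size:
   Δx ≈ L = 5.380e-10 m

2. From ΔxΔp ≥ ℏ/2, the minimum momentum uncertainty is:
   Δp ≈ ℏ/(2L) = 9.801e-26 kg·m/s

3. The kinetic energy is approximately:
   KE ≈ (Δp)²/(2m) = (9.801e-26)²/(2 × 1.673e-27 kg)
   KE ≈ 2.871e-24 J = 17.922 μeV

This is an order-of-magnitude estimate of the ground state energy.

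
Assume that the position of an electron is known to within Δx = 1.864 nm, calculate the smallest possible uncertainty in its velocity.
31.054 km/s

Using the Heisenberg uncertainty principle and Δp = mΔv:
ΔxΔp ≥ ℏ/2
Δx(mΔv) ≥ ℏ/2

The minimum uncertainty in velocity is:
Δv_min = ℏ/(2mΔx)
Δv_min = (1.055e-34 J·s) / (2 × 9.109e-31 kg × 1.864e-09 m)
Δv_min = 3.105e+04 m/s = 31.054 km/s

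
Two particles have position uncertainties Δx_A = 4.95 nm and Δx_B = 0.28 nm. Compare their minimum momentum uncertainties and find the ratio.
Particle B has the larger minimum momentum uncertainty, by a factor of 17.68.

For each particle, the minimum momentum uncertainty is Δp_min = ℏ/(2Δx):

Particle A: Δp_A = ℏ/(2×4.950e-09 m) = 1.065e-26 kg·m/s
Particle B: Δp_B = ℏ/(2×2.800e-10 m) = 1.883e-25 kg·m/s

Ratio: Δp_B/Δp_A = 17.68

Since Δp_min ∝ 1/Δx, the particle with smaller position uncertainty (B) has larger momentum uncertainty.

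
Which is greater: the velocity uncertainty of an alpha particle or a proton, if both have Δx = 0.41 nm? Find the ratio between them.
The proton has the larger minimum velocity uncertainty, by a ratio of 4.0.

For both particles, Δp_min = ℏ/(2Δx) = 1.286e-25 kg·m/s (same for both).

The velocity uncertainty is Δv = Δp/m:
- alpha particle: Δv = 1.286e-25 / 6.645e-27 = 1.935e+01 m/s = 19.355 m/s
- proton: Δv = 1.286e-25 / 1.673e-27 = 7.689e+01 m/s = 76.889 m/s

Ratio: 7.689e+01 / 1.935e+01 = 4.0

The lighter particle has larger velocity uncertainty because Δv ∝ 1/m.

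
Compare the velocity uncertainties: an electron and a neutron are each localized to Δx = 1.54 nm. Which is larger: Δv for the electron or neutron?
The electron has the larger minimum velocity uncertainty, by a ratio of 1838.7.

For both particles, Δp_min = ℏ/(2Δx) = 3.424e-26 kg·m/s (same for both).

The velocity uncertainty is Δv = Δp/m:
- electron: Δv = 3.424e-26 / 9.109e-31 = 3.759e+04 m/s = 37.587 km/s
- neutron: Δv = 3.424e-26 / 1.675e-27 = 2.044e+01 m/s = 20.442 m/s

Ratio: 3.759e+04 / 2.044e+01 = 1838.7

The lighter particle has larger velocity uncertainty because Δv ∝ 1/m.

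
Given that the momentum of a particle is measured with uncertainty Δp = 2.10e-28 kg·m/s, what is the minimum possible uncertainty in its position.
251.089 nm

Using the Heisenberg uncertainty principle:
ΔxΔp ≥ ℏ/2

The minimum uncertainty in position is:
Δx_min = ℏ/(2Δp)
Δx_min = (1.055e-34 J·s) / (2 × 2.100e-28 kg·m/s)
Δx_min = 2.511e-07 m = 251.089 nm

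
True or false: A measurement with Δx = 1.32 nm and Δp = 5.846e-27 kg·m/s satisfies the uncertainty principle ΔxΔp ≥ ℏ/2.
No, it violates the uncertainty principle (impossible measurement).

Calculate the product ΔxΔp:
ΔxΔp = (1.320e-09 m) × (5.846e-27 kg·m/s)
ΔxΔp = 7.717e-36 J·s

Compare to the minimum allowed value ℏ/2:
ℏ/2 = 5.273e-35 J·s

Since ΔxΔp = 7.717e-36 J·s < 5.273e-35 J·s = ℏ/2,
the measurement violates the uncertainty principle.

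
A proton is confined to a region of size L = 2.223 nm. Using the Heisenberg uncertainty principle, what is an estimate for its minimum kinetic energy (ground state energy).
1.050 μeV

Using the uncertainty principle to estimate ground state energy:

1. The position uncertainty is approximately the confinement size:
   Δx ≈ L = 2.223e-09 m

2. From ΔxΔp ≥ ℏ/2, the minimum momentum uncertainty is:
   Δp ≈ ℏ/(2L) = 2.372e-26 kg·m/s

3. The kinetic energy is approximately:
   KE ≈ (Δp)²/(2m) = (2.372e-26)²/(2 × 1.673e-27 kg)
   KE ≈ 1.682e-25 J = 1.050 μeV

This is an order-of-magnitude estimate of the ground state energy.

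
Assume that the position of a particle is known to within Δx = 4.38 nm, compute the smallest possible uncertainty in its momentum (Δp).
1.204 × 10^-26 kg·m/s

Using the Heisenberg uncertainty principle:
ΔxΔp ≥ ℏ/2

The minimum uncertainty in momentum is:
Δp_min = ℏ/(2Δx)
Δp_min = (1.055e-34 J·s) / (2 × 4.380e-09 m)
Δp_min = 1.204e-26 kg·m/s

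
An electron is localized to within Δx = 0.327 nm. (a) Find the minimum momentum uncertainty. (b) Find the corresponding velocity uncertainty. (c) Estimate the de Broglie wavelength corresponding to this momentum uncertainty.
(a) Δp_min = 1.612 × 10^-25 kg·m/s
(b) Δv_min = 177.015 km/s
(c) λ_dB = 4.109 nm

Step-by-step:

(a) From the uncertainty principle:
Δp_min = ℏ/(2Δx) = (1.055e-34 J·s)/(2 × 3.270e-10 m) = 1.612e-25 kg·m/s

(b) The velocity uncertainty:
Δv = Δp/m = (1.612e-25 kg·m/s)/(9.109e-31 kg) = 1.770e+05 m/s = 177.015 km/s

(c) The de Broglie wavelength for this momentum:
λ = h/p = (6.626e-34 J·s)/(1.612e-25 kg·m/s) = 4.109e-09 m = 4.109 nm

Note: The de Broglie wavelength is comparable to the localization size, as expected from wave-particle duality.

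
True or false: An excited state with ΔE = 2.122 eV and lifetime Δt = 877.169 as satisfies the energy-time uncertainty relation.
Yes, it satisfies the uncertainty relation.

Calculate the product ΔEΔt:
ΔE = 2.122 eV = 3.400e-19 J
ΔEΔt = (3.400e-19 J) × (8.772e-16 s)
ΔEΔt = 2.982e-34 J·s

Compare to the minimum allowed value ℏ/2:
ℏ/2 = 5.273e-35 J·s

Since ΔEΔt = 2.982e-34 J·s ≥ 5.273e-35 J·s = ℏ/2,
this satisfies the uncertainty relation.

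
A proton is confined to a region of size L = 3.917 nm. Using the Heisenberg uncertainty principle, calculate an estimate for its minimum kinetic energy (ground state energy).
338.101 neV

Using the uncertainty principle to estimate ground state energy:

1. The position uncertainty is approximately the confinement size:
   Δx ≈ L = 3.917e-09 m

2. From ΔxΔp ≥ ℏ/2, the minimum momentum uncertainty is:
   Δp ≈ ℏ/(2L) = 1.346e-26 kg·m/s

3. The kinetic energy is approximately:
   KE ≈ (Δp)²/(2m) = (1.346e-26)²/(2 × 1.673e-27 kg)
   KE ≈ 5.417e-26 J = 338.101 neV

This is an order-of-magnitude estimate of the ground state energy.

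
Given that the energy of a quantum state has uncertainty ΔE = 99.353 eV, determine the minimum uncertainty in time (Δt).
3.312 as

Using the energy-time uncertainty principle:
ΔEΔt ≥ ℏ/2

The minimum uncertainty in time is:
Δt_min = ℏ/(2ΔE)
Δt_min = (1.055e-34 J·s) / (2 × 1.592e-17 J)
Δt_min = 3.312e-18 s = 3.312 as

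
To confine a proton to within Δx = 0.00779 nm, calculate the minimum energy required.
85.483 meV

Localizing a particle requires giving it sufficient momentum uncertainty:

1. From uncertainty principle: Δp ≥ ℏ/(2Δx)
   Δp_min = (1.055e-34 J·s) / (2 × 7.790e-12 m)
   Δp_min = 6.769e-24 kg·m/s

2. This momentum uncertainty corresponds to kinetic energy:
   KE ≈ (Δp)²/(2m) = (6.769e-24)²/(2 × 1.673e-27 kg)
   KE = 1.370e-20 J = 85.483 meV

Tighter localization requires more energy.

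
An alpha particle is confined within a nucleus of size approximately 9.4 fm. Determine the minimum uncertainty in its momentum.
5.609 × 10^-21 kg·m/s

Using the Heisenberg uncertainty principle:
ΔxΔp ≥ ℏ/2

With Δx ≈ L = 9.400e-15 m (the confinement size):
Δp_min = ℏ/(2Δx)
Δp_min = (1.055e-34 J·s) / (2 × 9.400e-15 m)
Δp_min = 5.609e-21 kg·m/s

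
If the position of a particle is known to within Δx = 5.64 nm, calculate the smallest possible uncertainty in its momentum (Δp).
9.349 × 10^-27 kg·m/s

Using the Heisenberg uncertainty principle:
ΔxΔp ≥ ℏ/2

The minimum uncertainty in momentum is:
Δp_min = ℏ/(2Δx)
Δp_min = (1.055e-34 J·s) / (2 × 5.640e-09 m)
Δp_min = 9.349e-27 kg·m/s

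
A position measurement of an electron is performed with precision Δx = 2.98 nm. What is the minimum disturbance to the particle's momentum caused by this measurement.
1.769 × 10^-26 kg·m/s

The uncertainty principle implies that measuring position disturbs momentum:
ΔxΔp ≥ ℏ/2

When we measure position with precision Δx, we necessarily introduce a momentum uncertainty:
Δp ≥ ℏ/(2Δx)
Δp_min = (1.055e-34 J·s) / (2 × 2.980e-09 m)
Δp_min = 1.769e-26 kg·m/s

The more precisely we measure position, the greater the momentum disturbance.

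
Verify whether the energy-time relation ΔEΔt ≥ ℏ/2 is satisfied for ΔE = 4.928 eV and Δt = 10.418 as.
No, it violates the uncertainty relation.

Calculate the product ΔEΔt:
ΔE = 4.928 eV = 7.896e-19 J
ΔEΔt = (7.896e-19 J) × (1.042e-17 s)
ΔEΔt = 8.226e-36 J·s

Compare to the minimum allowed value ℏ/2:
ℏ/2 = 5.273e-35 J·s

Since ΔEΔt = 8.226e-36 J·s < 5.273e-35 J·s = ℏ/2,
this violates the uncertainty relation.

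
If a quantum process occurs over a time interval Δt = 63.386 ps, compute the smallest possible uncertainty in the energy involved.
5.192 μeV

Using the energy-time uncertainty principle:
ΔEΔt ≥ ℏ/2

The minimum uncertainty in energy is:
ΔE_min = ℏ/(2Δt)
ΔE_min = (1.055e-34 J·s) / (2 × 6.339e-11 s)
ΔE_min = 8.319e-25 J = 5.192 μeV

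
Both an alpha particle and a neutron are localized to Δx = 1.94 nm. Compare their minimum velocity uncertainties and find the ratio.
The neutron has the larger minimum velocity uncertainty, by a ratio of 4.0.

For both particles, Δp_min = ℏ/(2Δx) = 2.718e-26 kg·m/s (same for both).

The velocity uncertainty is Δv = Δp/m:
- alpha particle: Δv = 2.718e-26 / 6.645e-27 = 4.090e+00 m/s = 4.090 m/s
- neutron: Δv = 2.718e-26 / 1.675e-27 = 1.623e+01 m/s = 16.227 m/s

Ratio: 1.623e+01 / 4.090e+00 = 4.0

The lighter particle has larger velocity uncertainty because Δv ∝ 1/m.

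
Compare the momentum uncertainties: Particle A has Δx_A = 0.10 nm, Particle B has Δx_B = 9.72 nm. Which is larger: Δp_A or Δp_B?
Particle A has the larger minimum momentum uncertainty, by a factor of 97.20.

For each particle, the minimum momentum uncertainty is Δp_min = ℏ/(2Δx):

Particle A: Δp_A = ℏ/(2×1.000e-10 m) = 5.273e-25 kg·m/s
Particle B: Δp_B = ℏ/(2×9.720e-09 m) = 5.425e-27 kg·m/s

Ratio: Δp_A/Δp_B = 97.20

Since Δp_min ∝ 1/Δx, the particle with smaller position uncertainty (A) has larger momentum uncertainty.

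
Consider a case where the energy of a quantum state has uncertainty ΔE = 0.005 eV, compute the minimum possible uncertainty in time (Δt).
65.821 fs

Using the energy-time uncertainty principle:
ΔEΔt ≥ ℏ/2

The minimum uncertainty in time is:
Δt_min = ℏ/(2ΔE)
Δt_min = (1.055e-34 J·s) / (2 × 8.011e-22 J)
Δt_min = 6.582e-14 s = 65.821 fs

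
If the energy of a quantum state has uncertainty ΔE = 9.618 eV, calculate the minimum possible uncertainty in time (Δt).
34.218 as

Using the energy-time uncertainty principle:
ΔEΔt ≥ ℏ/2

The minimum uncertainty in time is:
Δt_min = ℏ/(2ΔE)
Δt_min = (1.055e-34 J·s) / (2 × 1.541e-18 J)
Δt_min = 3.422e-17 s = 34.218 as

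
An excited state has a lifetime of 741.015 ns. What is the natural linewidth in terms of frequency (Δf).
107.390 kHz

Using the energy-time uncertainty principle and E = hf:
ΔEΔt ≥ ℏ/2
hΔf·Δt ≥ ℏ/2

The minimum frequency uncertainty is:
Δf = ℏ/(2hτ) = 1/(4πτ)
Δf = 1/(4π × 7.410e-07 s)
Δf = 1.074e+05 Hz = 107.390 kHz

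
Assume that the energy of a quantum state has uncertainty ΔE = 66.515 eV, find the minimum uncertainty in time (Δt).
4.948 as

Using the energy-time uncertainty principle:
ΔEΔt ≥ ℏ/2

The minimum uncertainty in time is:
Δt_min = ℏ/(2ΔE)
Δt_min = (1.055e-34 J·s) / (2 × 1.066e-17 J)
Δt_min = 4.948e-18 s = 4.948 as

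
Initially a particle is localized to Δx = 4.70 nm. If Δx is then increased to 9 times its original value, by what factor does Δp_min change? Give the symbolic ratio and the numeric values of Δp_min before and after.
Original Δp_min = 1.122 × 10^-26 kg·m/s; new Δp'_min = 1.247 × 10^-27 kg·m/s; ratio Δp'_min/Δp_min = 1/9.

From the uncertainty principle ΔxΔp ≥ ℏ/2, the minimum momentum uncertainty is Δp_min = ℏ/(2Δx).

Original (Δx = 4.70 nm = 4.700e-09 m):
Δp_min = (1.055e-34 J·s)/(2 × 4.700e-09 m) = 1.122e-26 kg·m/s

When Δx → 9Δx:
Δp'_min = ℏ/(2 × 9Δx) = (1/9) × ℏ/(2Δx) = (1/9) × Δp_min
Δp'_min = 1/9 × 1.122e-26 kg·m/s = 1.247e-27 kg·m/s

Since Δp_min ∝ 1/Δx, when Δx is increased to 9 times its original value, Δp_min decreases to 1/9 of its original value.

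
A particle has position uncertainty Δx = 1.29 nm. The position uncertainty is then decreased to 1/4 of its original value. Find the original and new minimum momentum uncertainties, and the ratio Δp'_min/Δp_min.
Original Δp_min = 4.087 × 10^-26 kg·m/s; new Δp'_min = 1.635 × 10^-25 kg·m/s; ratio Δp'_min/Δp_min = 4.

From the uncertainty principle ΔxΔp ≥ ℏ/2, the minimum momentum uncertainty is Δp_min = ℏ/(2Δx).

Original (Δx = 1.29 nm = 1.290e-09 m):
Δp_min = (1.055e-34 J·s)/(2 × 1.290e-09 m) = 4.087e-26 kg·m/s

When Δx → (1/4)Δx:
Δp'_min = ℏ/(2 × (1/4)Δx) = 4 × ℏ/(2Δx) = 4 × Δp_min
Δp'_min = 4 × 4.087e-26 kg·m/s = 1.635e-25 kg·m/s

Since Δp_min ∝ 1/Δx, when Δx is decreased to 1/4 of its original value, Δp_min increases to 4 times its original value.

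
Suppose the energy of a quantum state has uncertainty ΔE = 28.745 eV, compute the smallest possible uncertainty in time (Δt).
11.449 as

Using the energy-time uncertainty principle:
ΔEΔt ≥ ℏ/2

The minimum uncertainty in time is:
Δt_min = ℏ/(2ΔE)
Δt_min = (1.055e-34 J·s) / (2 × 4.605e-18 J)
Δt_min = 1.145e-17 s = 11.449 as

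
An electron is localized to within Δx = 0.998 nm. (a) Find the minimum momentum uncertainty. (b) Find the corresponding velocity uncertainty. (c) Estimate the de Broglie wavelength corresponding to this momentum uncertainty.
(a) Δp_min = 5.283 × 10^-26 kg·m/s
(b) Δv_min = 58.000 km/s
(c) λ_dB = 12.541 nm

Step-by-step:

(a) From the uncertainty principle:
Δp_min = ℏ/(2Δx) = (1.055e-34 J·s)/(2 × 9.980e-10 m) = 5.283e-26 kg·m/s

(b) The velocity uncertainty:
Δv = Δp/m = (5.283e-26 kg·m/s)/(9.109e-31 kg) = 5.800e+04 m/s = 58.000 km/s

(c) The de Broglie wavelength for this momentum:
λ = h/p = (6.626e-34 J·s)/(5.283e-26 kg·m/s) = 1.254e-08 m = 12.541 nm

Note: The de Broglie wavelength is comparable to the localization size, as expected from wave-particle duality.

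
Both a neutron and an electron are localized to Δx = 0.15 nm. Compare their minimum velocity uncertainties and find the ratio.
The electron has the larger minimum velocity uncertainty, by a ratio of 1838.7.

For both particles, Δp_min = ℏ/(2Δx) = 3.515e-25 kg·m/s (same for both).

The velocity uncertainty is Δv = Δp/m:
- neutron: Δv = 3.515e-25 / 1.675e-27 = 2.099e+02 m/s = 209.874 m/s
- electron: Δv = 3.515e-25 / 9.109e-31 = 3.859e+05 m/s = 385.892 km/s

Ratio: 3.859e+05 / 2.099e+02 = 1838.7

The lighter particle has larger velocity uncertainty because Δv ∝ 1/m.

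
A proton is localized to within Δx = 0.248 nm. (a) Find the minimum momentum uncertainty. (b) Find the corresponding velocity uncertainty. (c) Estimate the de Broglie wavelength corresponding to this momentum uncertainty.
(a) Δp_min = 2.126 × 10^-25 kg·m/s
(b) Δv_min = 127.115 m/s
(c) λ_dB = 3.116 nm

Step-by-step:

(a) From the uncertainty principle:
Δp_min = ℏ/(2Δx) = (1.055e-34 J·s)/(2 × 2.480e-10 m) = 2.126e-25 kg·m/s

(b) The velocity uncertainty:
Δv = Δp/m = (2.126e-25 kg·m/s)/(1.673e-27 kg) = 1.271e+02 m/s = 127.115 m/s

(c) The de Broglie wavelength for this momentum:
λ = h/p = (6.626e-34 J·s)/(2.126e-25 kg·m/s) = 3.116e-09 m = 3.116 nm

Note: The de Broglie wavelength is comparable to the localization size, as expected from wave-particle duality.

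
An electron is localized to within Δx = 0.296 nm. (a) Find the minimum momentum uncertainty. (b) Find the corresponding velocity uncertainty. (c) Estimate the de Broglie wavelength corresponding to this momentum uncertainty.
(a) Δp_min = 1.781 × 10^-25 kg·m/s
(b) Δv_min = 195.553 km/s
(c) λ_dB = 3.720 nm

Step-by-step:

(a) From the uncertainty principle:
Δp_min = ℏ/(2Δx) = (1.055e-34 J·s)/(2 × 2.960e-10 m) = 1.781e-25 kg·m/s

(b) The velocity uncertainty:
Δv = Δp/m = (1.781e-25 kg·m/s)/(9.109e-31 kg) = 1.956e+05 m/s = 195.553 km/s

(c) The de Broglie wavelength for this momentum:
λ = h/p = (6.626e-34 J·s)/(1.781e-25 kg·m/s) = 3.720e-09 m = 3.720 nm

Note: The de Broglie wavelength is comparable to the localization size, as expected from wave-particle duality.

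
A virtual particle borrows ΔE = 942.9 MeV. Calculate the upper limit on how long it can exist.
3.490 × 10^-25 s

Using the energy-time uncertainty principle:
ΔEΔt ≥ ℏ/2

For a virtual particle borrowing energy ΔE, the maximum lifetime is:
Δt_max = ℏ/(2ΔE)

Converting energy:
ΔE = 942.9 MeV = 1.511e-10 J

Δt_max = (1.055e-34 J·s) / (2 × 1.511e-10 J)
Δt_max = 3.490e-25 s = 3.490 × 10^-25 s

Virtual particles with higher borrowed energy exist for shorter times.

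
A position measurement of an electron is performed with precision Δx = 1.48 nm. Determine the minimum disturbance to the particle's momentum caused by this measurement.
3.563 × 10^-26 kg·m/s

The uncertainty principle implies that measuring position disturbs momentum:
ΔxΔp ≥ ℏ/2

When we measure position with precision Δx, we necessarily introduce a momentum uncertainty:
Δp ≥ ℏ/(2Δx)
Δp_min = (1.055e-34 J·s) / (2 × 1.480e-09 m)
Δp_min = 3.563e-26 kg·m/s

The more precisely we measure position, the greater the momentum disturbance.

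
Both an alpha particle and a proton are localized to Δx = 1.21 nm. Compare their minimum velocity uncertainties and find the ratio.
The proton has the larger minimum velocity uncertainty, by a ratio of 4.0.

For both particles, Δp_min = ℏ/(2Δx) = 4.358e-26 kg·m/s (same for both).

The velocity uncertainty is Δv = Δp/m:
- alpha particle: Δv = 4.358e-26 / 6.645e-27 = 6.558e+00 m/s = 6.558 m/s
- proton: Δv = 4.358e-26 / 1.673e-27 = 2.605e+01 m/s = 26.053 m/s

Ratio: 2.605e+01 / 6.558e+00 = 4.0

The lighter particle has larger velocity uncertainty because Δv ∝ 1/m.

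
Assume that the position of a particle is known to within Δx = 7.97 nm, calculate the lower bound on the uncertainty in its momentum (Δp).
6.616 × 10^-27 kg·m/s

Using the Heisenberg uncertainty principle:
ΔxΔp ≥ ℏ/2

The minimum uncertainty in momentum is:
Δp_min = ℏ/(2Δx)
Δp_min = (1.055e-34 J·s) / (2 × 7.970e-09 m)
Δp_min = 6.616e-27 kg·m/s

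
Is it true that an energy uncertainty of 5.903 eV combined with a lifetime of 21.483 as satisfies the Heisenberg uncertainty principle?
No, it violates the uncertainty relation.

Calculate the product ΔEΔt:
ΔE = 5.903 eV = 9.458e-19 J
ΔEΔt = (9.458e-19 J) × (2.148e-17 s)
ΔEΔt = 2.032e-35 J·s

Compare to the minimum allowed value ℏ/2:
ℏ/2 = 5.273e-35 J·s

Since ΔEΔt = 2.032e-35 J·s < 5.273e-35 J·s = ℏ/2,
this violates the uncertainty relation.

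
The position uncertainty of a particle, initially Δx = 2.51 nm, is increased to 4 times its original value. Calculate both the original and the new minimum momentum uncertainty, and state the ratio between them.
Original Δp_min = 2.101 × 10^-26 kg·m/s; new Δp'_min = 5.252 × 10^-27 kg·m/s; ratio Δp'_min/Δp_min = 1/4.

From the uncertainty principle ΔxΔp ≥ ℏ/2, the minimum momentum uncertainty is Δp_min = ℏ/(2Δx).

Original (Δx = 2.51 nm = 2.510e-09 m):
Δp_min = (1.055e-34 J·s)/(2 × 2.510e-09 m) = 2.101e-26 kg·m/s

When Δx → 4Δx:
Δp'_min = ℏ/(2 × 4Δx) = (1/4) × ℏ/(2Δx) = (1/4) × Δp_min
Δp'_min = 1/4 × 2.101e-26 kg·m/s = 5.252e-27 kg·m/s

Since Δp_min ∝ 1/Δx, when Δx is increased to 4 times its original value, Δp_min decreases to 1/4 of its original value.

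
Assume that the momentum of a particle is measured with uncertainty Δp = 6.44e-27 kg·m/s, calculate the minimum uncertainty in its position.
8.188 nm

Using the Heisenberg uncertainty principle:
ΔxΔp ≥ ℏ/2

The minimum uncertainty in position is:
Δx_min = ℏ/(2Δp)
Δx_min = (1.055e-34 J·s) / (2 × 6.440e-27 kg·m/s)
Δx_min = 8.188e-09 m = 8.188 nm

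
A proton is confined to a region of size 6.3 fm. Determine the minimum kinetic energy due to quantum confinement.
130.699 keV

Using the uncertainty principle:

1. Position uncertainty: Δx ≈ 6.300e-15 m
2. Minimum momentum uncertainty: Δp = ℏ/(2Δx) = 8.370e-21 kg·m/s
3. Minimum kinetic energy:
   KE = (Δp)²/(2m) = (8.370e-21)²/(2 × 1.673e-27 kg)
   KE = 2.094e-14 J = 130.699 keV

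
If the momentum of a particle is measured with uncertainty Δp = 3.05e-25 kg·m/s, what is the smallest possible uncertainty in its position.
172.881 pm

Using the Heisenberg uncertainty principle:
ΔxΔp ≥ ℏ/2

The minimum uncertainty in position is:
Δx_min = ℏ/(2Δp)
Δx_min = (1.055e-34 J·s) / (2 × 3.050e-25 kg·m/s)
Δx_min = 1.729e-10 m = 172.881 pm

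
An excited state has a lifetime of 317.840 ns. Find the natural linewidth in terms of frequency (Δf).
250.370 kHz

Using the energy-time uncertainty principle and E = hf:
ΔEΔt ≥ ℏ/2
hΔf·Δt ≥ ℏ/2

The minimum frequency uncertainty is:
Δf = ℏ/(2hτ) = 1/(4πτ)
Δf = 1/(4π × 3.178e-07 s)
Δf = 2.504e+05 Hz = 250.370 kHz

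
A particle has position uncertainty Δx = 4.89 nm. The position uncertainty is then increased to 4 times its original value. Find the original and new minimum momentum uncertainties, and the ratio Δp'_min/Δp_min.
Original Δp_min = 1.078 × 10^-26 kg·m/s; new Δp'_min = 2.696 × 10^-27 kg·m/s; ratio Δp'_min/Δp_min = 1/4.

From the uncertainty principle ΔxΔp ≥ ℏ/2, the minimum momentum uncertainty is Δp_min = ℏ/(2Δx).

Original (Δx = 4.89 nm = 4.890e-09 m):
Δp_min = (1.055e-34 J·s)/(2 × 4.890e-09 m) = 1.078e-26 kg·m/s

When Δx → 4Δx:
Δp'_min = ℏ/(2 × 4Δx) = (1/4) × ℏ/(2Δx) = (1/4) × Δp_min
Δp'_min = 1/4 × 1.078e-26 kg·m/s = 2.696e-27 kg·m/s

Since Δp_min ∝ 1/Δx, when Δx is increased to 4 times its original value, Δp_min decreases to 1/4 of its original value.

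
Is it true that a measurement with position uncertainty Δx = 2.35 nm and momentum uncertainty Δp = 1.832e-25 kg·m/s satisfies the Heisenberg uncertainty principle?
Yes, it satisfies the uncertainty principle.

Calculate the product ΔxΔp:
ΔxΔp = (2.350e-09 m) × (1.832e-25 kg·m/s)
ΔxΔp = 4.305e-34 J·s

Compare to the minimum allowed value ℏ/2:
ℏ/2 = 5.273e-35 J·s

Since ΔxΔp = 4.305e-34 J·s ≥ 5.273e-35 J·s = ℏ/2,
the measurement satisfies the uncertainty principle.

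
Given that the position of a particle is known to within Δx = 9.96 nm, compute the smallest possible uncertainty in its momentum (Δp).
5.294 × 10^-27 kg·m/s

Using the Heisenberg uncertainty principle:
ΔxΔp ≥ ℏ/2

The minimum uncertainty in momentum is:
Δp_min = ℏ/(2Δx)
Δp_min = (1.055e-34 J·s) / (2 × 9.960e-09 m)
Δp_min = 5.294e-27 kg·m/s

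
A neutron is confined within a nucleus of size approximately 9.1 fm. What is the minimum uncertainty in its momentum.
5.794 × 10^-21 kg·m/s

Using the Heisenberg uncertainty principle:
ΔxΔp ≥ ℏ/2

With Δx ≈ L = 9.100e-15 m (the confinement size):
Δp_min = ℏ/(2Δx)
Δp_min = (1.055e-34 J·s) / (2 × 9.100e-15 m)
Δp_min = 5.794e-21 kg·m/s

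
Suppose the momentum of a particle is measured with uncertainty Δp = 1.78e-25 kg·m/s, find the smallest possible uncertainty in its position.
296.228 pm

Using the Heisenberg uncertainty principle:
ΔxΔp ≥ ℏ/2

The minimum uncertainty in position is:
Δx_min = ℏ/(2Δp)
Δx_min = (1.055e-34 J·s) / (2 × 1.780e-25 kg·m/s)
Δx_min = 2.962e-10 m = 296.228 pm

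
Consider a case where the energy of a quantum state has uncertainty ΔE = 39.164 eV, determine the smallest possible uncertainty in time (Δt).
8.403 as

Using the energy-time uncertainty principle:
ΔEΔt ≥ ℏ/2

The minimum uncertainty in time is:
Δt_min = ℏ/(2ΔE)
Δt_min = (1.055e-34 J·s) / (2 × 6.275e-18 J)
Δt_min = 8.403e-18 s = 8.403 as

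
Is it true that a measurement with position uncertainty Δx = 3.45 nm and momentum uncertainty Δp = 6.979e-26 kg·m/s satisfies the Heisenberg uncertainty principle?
Yes, it satisfies the uncertainty principle.

Calculate the product ΔxΔp:
ΔxΔp = (3.450e-09 m) × (6.979e-26 kg·m/s)
ΔxΔp = 2.408e-34 J·s

Compare to the minimum allowed value ℏ/2:
ℏ/2 = 5.273e-35 J·s

Since ΔxΔp = 2.408e-34 J·s ≥ 5.273e-35 J·s = ℏ/2,
the measurement satisfies the uncertainty principle.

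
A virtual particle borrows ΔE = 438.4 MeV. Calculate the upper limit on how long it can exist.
7.507 × 10^-25 s

Using the energy-time uncertainty principle:
ΔEΔt ≥ ℏ/2

For a virtual particle borrowing energy ΔE, the maximum lifetime is:
Δt_max = ℏ/(2ΔE)

Converting energy:
ΔE = 438.4 MeV = 7.024e-11 J

Δt_max = (1.055e-34 J·s) / (2 × 7.024e-11 J)
Δt_max = 7.507e-25 s = 7.507 × 10^-25 s

Virtual particles with higher borrowed energy exist for shorter times.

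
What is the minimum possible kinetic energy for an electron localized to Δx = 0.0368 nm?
7.033 eV

Localizing a particle requires giving it sufficient momentum uncertainty:

1. From uncertainty principle: Δp ≥ ℏ/(2Δx)
   Δp_min = (1.055e-34 J·s) / (2 × 3.680e-11 m)
   Δp_min = 1.433e-24 kg·m/s

2. This momentum uncertainty corresponds to kinetic energy:
   KE ≈ (Δp)²/(2m) = (1.433e-24)²/(2 × 9.109e-31 kg)
   KE = 1.127e-18 J = 7.033 eV

Tighter localization requires more energy.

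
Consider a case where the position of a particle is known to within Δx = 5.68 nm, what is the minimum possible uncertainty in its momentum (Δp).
9.283 × 10^-27 kg·m/s

Using the Heisenberg uncertainty principle:
ΔxΔp ≥ ℏ/2

The minimum uncertainty in momentum is:
Δp_min = ℏ/(2Δx)
Δp_min = (1.055e-34 J·s) / (2 × 5.680e-09 m)
Δp_min = 9.283e-27 kg·m/s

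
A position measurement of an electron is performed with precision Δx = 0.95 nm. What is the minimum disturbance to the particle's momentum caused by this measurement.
5.550 × 10^-26 kg·m/s

The uncertainty principle implies that measuring position disturbs momentum:
ΔxΔp ≥ ℏ/2

When we measure position with precision Δx, we necessarily introduce a momentum uncertainty:
Δp ≥ ℏ/(2Δx)
Δp_min = (1.055e-34 J·s) / (2 × 9.500e-10 m)
Δp_min = 5.550e-26 kg·m/s

The more precisely we measure position, the greater the momentum disturbance.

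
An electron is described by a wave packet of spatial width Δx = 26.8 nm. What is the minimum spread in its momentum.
1.967 × 10^-27 kg·m/s

For a wave packet, the spatial width Δx and momentum spread Δp are related by the uncertainty principle:
ΔxΔp ≥ ℏ/2

The minimum momentum spread is:
Δp_min = ℏ/(2Δx)
Δp_min = (1.055e-34 J·s) / (2 × 2.680e-08 m)
Δp_min = 1.967e-27 kg·m/s

A wave packet cannot have both a well-defined position and well-defined momentum.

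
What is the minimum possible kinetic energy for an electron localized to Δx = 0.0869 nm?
1.261 eV

Localizing a particle requires giving it sufficient momentum uncertainty:

1. From uncertainty principle: Δp ≥ ℏ/(2Δx)
   Δp_min = (1.055e-34 J·s) / (2 × 8.690e-11 m)
   Δp_min = 6.068e-25 kg·m/s

2. This momentum uncertainty corresponds to kinetic energy:
   KE ≈ (Δp)²/(2m) = (6.068e-25)²/(2 × 9.109e-31 kg)
   KE = 2.021e-19 J = 1.261 eV

Tighter localization requires more energy.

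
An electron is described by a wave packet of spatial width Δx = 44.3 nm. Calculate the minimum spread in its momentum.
1.190 × 10^-27 kg·m/s

For a wave packet, the spatial width Δx and momentum spread Δp are related by the uncertainty principle:
ΔxΔp ≥ ℏ/2

The minimum momentum spread is:
Δp_min = ℏ/(2Δx)
Δp_min = (1.055e-34 J·s) / (2 × 4.430e-08 m)
Δp_min = 1.190e-27 kg·m/s

A wave packet cannot have both a well-defined position and well-defined momentum.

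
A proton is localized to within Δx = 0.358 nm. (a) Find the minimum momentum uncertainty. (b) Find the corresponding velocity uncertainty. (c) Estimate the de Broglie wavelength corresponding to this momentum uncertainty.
(a) Δp_min = 1.473 × 10^-25 kg·m/s
(b) Δv_min = 88.057 m/s
(c) λ_dB = 4.499 nm

Step-by-step:

(a) From the uncertainty principle:
Δp_min = ℏ/(2Δx) = (1.055e-34 J·s)/(2 × 3.580e-10 m) = 1.473e-25 kg·m/s

(b) The velocity uncertainty:
Δv = Δp/m = (1.473e-25 kg·m/s)/(1.673e-27 kg) = 8.806e+01 m/s = 88.057 m/s

(c) The de Broglie wavelength for this momentum:
λ = h/p = (6.626e-34 J·s)/(1.473e-25 kg·m/s) = 4.499e-09 m = 4.499 nm

Note: The de Broglie wavelength is comparable to the localization size, as expected from wave-particle duality.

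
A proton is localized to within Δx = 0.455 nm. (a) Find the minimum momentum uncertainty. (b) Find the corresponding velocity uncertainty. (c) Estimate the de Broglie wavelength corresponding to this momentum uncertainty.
(a) Δp_min = 1.159 × 10^-25 kg·m/s
(b) Δv_min = 69.285 m/s
(c) λ_dB = 5.718 nm

Step-by-step:

(a) From the uncertainty principle:
Δp_min = ℏ/(2Δx) = (1.055e-34 J·s)/(2 × 4.550e-10 m) = 1.159e-25 kg·m/s

(b) The velocity uncertainty:
Δv = Δp/m = (1.159e-25 kg·m/s)/(1.673e-27 kg) = 6.928e+01 m/s = 69.285 m/s

(c) The de Broglie wavelength for this momentum:
λ = h/p = (6.626e-34 J·s)/(1.159e-25 kg·m/s) = 5.718e-09 m = 5.718 nm

Note: The de Broglie wavelength is comparable to the localization size, as expected from wave-particle duality.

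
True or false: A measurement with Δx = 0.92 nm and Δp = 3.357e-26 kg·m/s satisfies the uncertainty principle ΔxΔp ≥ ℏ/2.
No, it violates the uncertainty principle (impossible measurement).

Calculate the product ΔxΔp:
ΔxΔp = (9.200e-10 m) × (3.357e-26 kg·m/s)
ΔxΔp = 3.088e-35 J·s

Compare to the minimum allowed value ℏ/2:
ℏ/2 = 5.273e-35 J·s

Since ΔxΔp = 3.088e-35 J·s < 5.273e-35 J·s = ℏ/2,
the measurement violates the uncertainty principle.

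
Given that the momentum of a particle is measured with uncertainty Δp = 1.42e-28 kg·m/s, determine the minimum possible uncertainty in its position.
371.328 nm

Using the Heisenberg uncertainty principle:
ΔxΔp ≥ ℏ/2

The minimum uncertainty in position is:
Δx_min = ℏ/(2Δp)
Δx_min = (1.055e-34 J·s) / (2 × 1.420e-28 kg·m/s)
Δx_min = 3.713e-07 m = 371.328 nm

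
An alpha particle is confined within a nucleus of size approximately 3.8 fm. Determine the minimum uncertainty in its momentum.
1.388 × 10^-20 kg·m/s

Using the Heisenberg uncertainty principle:
ΔxΔp ≥ ℏ/2

With Δx ≈ L = 3.800e-15 m (the confinement size):
Δp_min = ℏ/(2Δx)
Δp_min = (1.055e-34 J·s) / (2 × 3.800e-15 m)
Δp_min = 1.388e-20 kg·m/s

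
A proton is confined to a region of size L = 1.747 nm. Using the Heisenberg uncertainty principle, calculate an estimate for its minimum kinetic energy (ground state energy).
1.700 μeV

Using the uncertainty principle to estimate ground state energy:

1. The position uncertainty is approximately the confinement size:
   Δx ≈ L = 1.747e-09 m

2. From ΔxΔp ≥ ℏ/2, the minimum momentum uncertainty is:
   Δp ≈ ℏ/(2L) = 3.018e-26 kg·m/s

3. The kinetic energy is approximately:
   KE ≈ (Δp)²/(2m) = (3.018e-26)²/(2 × 1.673e-27 kg)
   KE ≈ 2.723e-25 J = 1.700 μeV

This is an order-of-magnitude estimate of the ground state energy.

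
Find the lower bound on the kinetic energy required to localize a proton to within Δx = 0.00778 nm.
85.703 meV

Localizing a particle requires giving it sufficient momentum uncertainty:

1. From uncertainty principle: Δp ≥ ℏ/(2Δx)
   Δp_min = (1.055e-34 J·s) / (2 × 7.780e-12 m)
   Δp_min = 6.777e-24 kg·m/s

2. This momentum uncertainty corresponds to kinetic energy:
   KE ≈ (Δp)²/(2m) = (6.777e-24)²/(2 × 1.673e-27 kg)
   KE = 1.373e-20 J = 85.703 meV

Tighter localization requires more energy.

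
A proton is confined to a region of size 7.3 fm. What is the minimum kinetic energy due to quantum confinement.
97.344 keV

Using the uncertainty principle:

1. Position uncertainty: Δx ≈ 7.300e-15 m
2. Minimum momentum uncertainty: Δp = ℏ/(2Δx) = 7.223e-21 kg·m/s
3. Minimum kinetic energy:
   KE = (Δp)²/(2m) = (7.223e-21)²/(2 × 1.673e-27 kg)
   KE = 1.560e-14 J = 97.344 keV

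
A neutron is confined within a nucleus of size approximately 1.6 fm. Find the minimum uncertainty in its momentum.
3.296 × 10^-20 kg·m/s

Using the Heisenberg uncertainty principle:
ΔxΔp ≥ ℏ/2

With Δx ≈ L = 1.600e-15 m (the confinement size):
Δp_min = ℏ/(2Δx)
Δp_min = (1.055e-34 J·s) / (2 × 1.600e-15 m)
Δp_min = 3.296e-20 kg·m/s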